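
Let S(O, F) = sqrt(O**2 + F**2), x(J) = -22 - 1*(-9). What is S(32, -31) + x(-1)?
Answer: -13 + sqrt(1985) ≈ 31.553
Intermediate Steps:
x(J) = -13 (x(J) = -22 + 9 = -13)
S(O, F) = sqrt(F**2 + O**2)
S(32, -31) + x(-1) = sqrt((-31)**2 + 32**2) - 13 = sqrt(961 + 1024) - 13 = sqrt(1985) - 13 = -13 + sqrt(1985)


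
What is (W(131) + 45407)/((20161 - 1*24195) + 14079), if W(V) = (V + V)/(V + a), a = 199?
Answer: 7492286/1657425 ≈ 4.5204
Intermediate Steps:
W(V) = 2*V/(199 + V) (W(V) = (V + V)/(V + 199) = (2*V)/(199 + V) = 2*V/(199 + V))
(W(131) + 45407)/((20161 - 1*24195) + 14079) = (2*131/(199 + 131) + 45407)/((20161 - 1*24195) + 14079) = (2*131/330 + 45407)/((20161 - 24195) + 14079) = (2*131*(1/330) + 45407)/(-4034 + 14079) = (131/165 + 45407)/10045 = (7492286/165)*(1/10045) = 7492286/1657425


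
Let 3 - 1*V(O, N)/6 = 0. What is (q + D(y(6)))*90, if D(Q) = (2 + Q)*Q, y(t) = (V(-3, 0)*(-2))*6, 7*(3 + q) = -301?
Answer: 4156020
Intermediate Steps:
q = -46 (q = -3 + (⅐)*(-301) = -3 - 43 = -46)
V(O, N) = 18 (V(O, N) = 18 - 6*0 = 18 + 0 = 18)
y(t) = -216 (y(t) = (18*(-2))*6 = -36*6 = -216)
D(Q) = Q*(2 + Q)
(q + D(y(6)))*90 = (-46 - 216*(2 - 216))*90 = (-46 - 216*(-214))*90 = (-46 + 46224)*90 = 46178*90 = 4156020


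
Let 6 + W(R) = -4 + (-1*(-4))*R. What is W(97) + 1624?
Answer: 2002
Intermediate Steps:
W(R) = -10 + 4*R (W(R) = -6 + (-4 + (-1*(-4))*R) = -6 + (-4 + 4*R) = -10 + 4*R)
W(97) + 1624 = (-10 + 4*97) + 1624 = (-10 + 388) + 1624 = 378 + 1624 = 2002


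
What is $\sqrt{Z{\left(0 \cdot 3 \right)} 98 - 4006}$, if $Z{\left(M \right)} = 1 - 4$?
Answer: $10 i \sqrt{43} \approx 65.574 i$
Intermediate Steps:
$Z{\left(M \right)} = -3$ ($Z{\left(M \right)} = 1 - 4 = -3$)
$\sqrt{Z{\left(0 \cdot 3 \right)} 98 - 4006} = \sqrt{\left(-3\right) 98 - 4006} = \sqrt{-294 - 4006} = \sqrt{-4300} = 10 i \sqrt{43}$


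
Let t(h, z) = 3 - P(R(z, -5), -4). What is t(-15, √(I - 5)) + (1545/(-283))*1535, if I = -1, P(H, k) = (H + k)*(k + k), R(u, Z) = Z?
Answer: -2391102/283 ≈ -8449.1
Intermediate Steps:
P(H, k) = 2*k*(H + k) (P(H, k) = (H + k)*(2*k) = 2*k*(H + k))
t(h, z) = -69 (t(h, z) = 3 - 2*(-4)*(-5 - 4) = 3 - 2*(-4)*(-9) = 3 - 1*72 = 3 - 72 = -69)
t(-15, √(I - 5)) + (1545/(-283))*1535 = -69 + (1545/(-283))*1535 = -69 + (1545*(-1/283))*1535 = -69 - 1545/283*1535 = -69 - 2371575/283 = -2391102/283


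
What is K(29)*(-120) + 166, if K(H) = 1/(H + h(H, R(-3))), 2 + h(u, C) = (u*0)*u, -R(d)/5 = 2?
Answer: 1454/9 ≈ 161.56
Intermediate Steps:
R(d) = -10 (R(d) = -5*2 = -10)
h(u, C) = -2 (h(u, C) = -2 + (u*0)*u = -2 + 0*u = -2 + 0 = -2)
K(H) = 1/(-2 + H) (K(H) = 1/(H - 2) = 1/(-2 + H))
K(29)*(-120) + 166 = -120/(-2 + 29) + 166 = -120/27 + 166 = (1/27)*(-120) + 166 = -40/9 + 166 = 1454/9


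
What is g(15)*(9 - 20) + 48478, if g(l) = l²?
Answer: 46003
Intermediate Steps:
g(15)*(9 - 20) + 48478 = 15²*(9 - 20) + 48478 = 225*(-11) + 48478 = -2475 + 48478 = 46003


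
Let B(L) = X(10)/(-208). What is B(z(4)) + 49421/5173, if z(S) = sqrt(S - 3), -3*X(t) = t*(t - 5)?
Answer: 15548677/1613976 ≈ 9.6338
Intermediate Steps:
X(t) = -t*(-5 + t)/3 (X(t) = -t*(t - 5)/3 = -t*(-5 + t)/3)
z(S) = sqrt(-3 + S)
B(L) = 25/312 (B(L) = ((1/3)*10*(5 - 1*10))/(-208) = ((1/3)*10*(5 - 10))*(-1/208) = ((1/3)*10*(-5))*(-1/208) = -50/3*(-1/208) = 25/312)
B(z(4)) + 49421/5173 = 25/312 + 49421/5173 = 15548677/1613976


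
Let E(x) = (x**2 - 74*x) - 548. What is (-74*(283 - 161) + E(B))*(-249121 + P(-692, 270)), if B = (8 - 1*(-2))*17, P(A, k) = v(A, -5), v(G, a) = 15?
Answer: -1679970864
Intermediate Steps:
P(A, k) = 15
B = 170 (B = (8 + 2)*17 = 10*17 = 170)
E(x) = -548 + x**2 - 74*x
(-74*(283 - 161) + E(B))*(-249121 + P(-692, 270)) = (-74*(283 - 161) + (-548 + 170**2 - 74*170))*(-249121 + 15) = (-74*122 + (-548 + 28900 - 12580))*(-249106) = (-9028 + 15772)*(-249106) = 6744*(-249106) = -1679970864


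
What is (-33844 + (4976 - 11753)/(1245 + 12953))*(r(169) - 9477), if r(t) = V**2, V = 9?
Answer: 2257501230522/7099 ≈ 3.1800e+8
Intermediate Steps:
r(t) = 81 (r(t) = 9**2 = 81)
(-33844 + (4976 - 11753)/(1245 + 12953))*(r(169) - 9477) = (-33844 + (4976 - 11753)/(1245 + 12953))*(81 - 9477) = (-33844 - 6777/14198)*(-9396) = -480523889/14198*(-9396) = 2257501230522/7099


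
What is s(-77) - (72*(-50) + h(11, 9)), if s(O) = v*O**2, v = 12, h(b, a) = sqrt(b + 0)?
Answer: 74748 - sqrt(11) ≈ 74745.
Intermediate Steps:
h(b, a) = sqrt(b)
s(O) = 12*O**2
s(-77) - (72*(-50) + h(11, 9)) = 12*(-77)**2 - (72*(-50) + sqrt(11)) = 12*5929 - (-3600 + sqrt(11)) = 71148 + (3600 - sqrt(11)) = 74748 - sqrt(11)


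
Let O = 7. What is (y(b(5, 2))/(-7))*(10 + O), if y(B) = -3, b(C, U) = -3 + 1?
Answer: 51/7 ≈ 7.2857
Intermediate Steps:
b(C, U) = -2
(y(b(5, 2))/(-7))*(10 + O) = (-3/(-7))*(10 + 7) = -3*(-⅐)*17 = (3/7)*17 = 51/7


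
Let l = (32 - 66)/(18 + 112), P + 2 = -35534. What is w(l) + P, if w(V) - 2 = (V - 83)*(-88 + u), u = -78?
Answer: -1411318/65 ≈ -21713.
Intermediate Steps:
P = -35536 (P = -2 - 35534 = -35536)
l = -17/65 (l = -34/130 = -34*1/130 = -17/65 ≈ -0.26154)
w(V) = 13780 - 166*V (w(V) = 2 + (V - 83)*(-88 - 78) = 2 + (-83 + V)*(-166) = 2 + (13778 - 166*V) = 13780 - 166*V)
w(l) + P = (13780 - 166*(-17/65)) - 35536 = (13780 + 2822/65) - 35536 = 898522/65 - 35536 = -1411318/65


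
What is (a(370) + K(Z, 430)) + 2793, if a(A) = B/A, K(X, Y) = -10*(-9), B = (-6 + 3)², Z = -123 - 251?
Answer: 1066719/370 ≈ 2883.0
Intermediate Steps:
Z = -374
B = 9 (B = (-3)² = 9)
K(X, Y) = 90
a(A) = 9/A
(a(370) + K(Z, 430)) + 2793 = (9/370 + 90) + 2793 = 33309/370 + 2793 = 1066719/370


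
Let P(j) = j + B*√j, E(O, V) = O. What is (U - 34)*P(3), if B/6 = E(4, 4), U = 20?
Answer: -42 - 336*√3 ≈ -623.97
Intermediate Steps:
B = 24 (B = 6*4 = 24)
P(j) = j + 24*√j
(U - 34)*P(3) = (20 - 34)*(3 + 24*√3) = -14*(3 + 24*√3) = -42 - 336*√3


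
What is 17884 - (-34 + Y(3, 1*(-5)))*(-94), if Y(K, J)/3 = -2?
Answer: 14124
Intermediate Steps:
Y(K, J) = -6 (Y(K, J) = 3*(-2) = -6)
17884 - (-34 + Y(3, 1*(-5)))*(-94) = 17884 - (-34 - 6)*(-94) = 17884 - (-40)*(-94) = 17884 - 1*3760 = 17884 - 3760 = 14124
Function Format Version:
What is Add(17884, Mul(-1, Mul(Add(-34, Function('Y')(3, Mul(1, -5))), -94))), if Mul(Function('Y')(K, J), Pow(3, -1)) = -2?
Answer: 14124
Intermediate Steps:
Function('Y')(K, J) = -6 (Function('Y')(K, J) = Mul(3, -2) = -6)
Add(17884, Mul(-1, Mul(Add(-34, Function('Y')(3, Mul(1, -5))), -94))) = Add(17884, Mul(-1, Mul(Add(-34, -6), -94))) = Add(17884, Mul(-1, Mul(-40, -94))) = Add(17884, Mul(-1, 3760)) = Add(17884, -3760) = 14124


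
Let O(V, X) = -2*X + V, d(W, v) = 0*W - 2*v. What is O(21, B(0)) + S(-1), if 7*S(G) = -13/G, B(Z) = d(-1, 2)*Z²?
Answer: 160/7 ≈ 22.857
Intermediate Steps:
d(W, v) = -2*v (d(W, v) = 0 - 2*v = -2*v)
B(Z) = -4*Z² (B(Z) = (-2*2)*Z² = -4*Z²)
S(G) = -13/(7*G) (S(G) = (-13/G)/7 = -13/(7*G))
O(V, X) = V - 2*X
O(21, B(0)) + S(-1) = (21 - (-8)*0²) - 13/7/(-1) = (21 - (-8)*0) - 13/7*(-1) = (21 - 2*0) + 13/7 = (21 + 0) + 13/7 = 21 + 13/7 = 160/7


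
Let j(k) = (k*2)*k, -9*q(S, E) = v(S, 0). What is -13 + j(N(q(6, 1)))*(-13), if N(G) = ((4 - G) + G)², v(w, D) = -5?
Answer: -6669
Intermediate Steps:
q(S, E) = 5/9 (q(S, E) = -⅑*(-5) = 5/9)
N(G) = 16 (N(G) = 4² = 16)
j(k) = 2*k² (j(k) = (2*k)*k = 2*k²)
-13 + j(N(q(6, 1)))*(-13) = -13 + (2*16²)*(-13) = -13 + (2*256)*(-13) = -13 + 512*(-13) = -13 - 6656 = -6669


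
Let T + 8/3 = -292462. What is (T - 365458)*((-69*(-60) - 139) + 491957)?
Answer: -978906029744/3 ≈ -3.2630e+11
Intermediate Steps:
T = -877394/3 (T = -8/3 - 292462 = -877394/3 ≈ -2.9246e+5)
(T - 365458)*((-69*(-60) - 139) + 491957) = (-877394/3 - 365458)*((-69*(-60) - 139) + 491957) = -1973768*((4140 - 139) + 491957)/3 = -1973768*(4001 + 491957)/3 = -1973768/3*495958 = -978906029744/3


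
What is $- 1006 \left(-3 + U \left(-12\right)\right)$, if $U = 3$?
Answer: $39234$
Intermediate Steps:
$- 1006 \left(-3 + U \left(-12\right)\right) = - 1006 \left(-3 + 3 \left(-12\right)\right) = - 1006 \left(-3 - 36\right) = \left(-1006\right) \left(-39\right) = 39234$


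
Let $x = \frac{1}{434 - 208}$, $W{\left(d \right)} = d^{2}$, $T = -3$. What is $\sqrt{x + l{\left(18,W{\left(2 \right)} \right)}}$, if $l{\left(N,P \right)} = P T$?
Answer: $\frac{i \sqrt{612686}}{226} \approx 3.4635 i$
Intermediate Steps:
$l{\left(N,P \right)} = - 3 P$ ($l{\left(N,P \right)} = P \left(-3\right) = - 3 P$)
$x = \frac{1}{226} \approx 0.0044248$
$\sqrt{x + l{\left(18,W{\left(2 \right)} \right)}} = \sqrt{\frac{1}{226} - 3 \cdot 2^{2}} = \sqrt{\frac{1}{226} - 12} = \sqrt{- \frac{2711}{226}} = \frac{i \sqrt{612686}}{226}$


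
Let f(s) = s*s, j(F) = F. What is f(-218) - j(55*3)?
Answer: 47359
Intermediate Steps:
f(s) = s**2
f(-218) - j(55*3) = (-218)**2 - 55*3 = 47524 - 1*165 = 47524 - 165 = 47359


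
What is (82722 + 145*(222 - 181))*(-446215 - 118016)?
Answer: -50028670077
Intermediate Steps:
(82722 + 145*(222 - 181))*(-446215 - 118016) = (82722 + 145*41)*(-564231) = (82722 + 5945)*(-564231) = 88667*(-564231) = -50028670077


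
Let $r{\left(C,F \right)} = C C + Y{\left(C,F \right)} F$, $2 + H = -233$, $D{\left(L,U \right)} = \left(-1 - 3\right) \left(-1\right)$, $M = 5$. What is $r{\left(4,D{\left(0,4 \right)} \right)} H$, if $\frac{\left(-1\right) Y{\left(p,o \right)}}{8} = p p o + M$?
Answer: $515120$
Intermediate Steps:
$D{\left(L,U \right)} = 4$ ($D{\left(L,U \right)} = \left(-4\right) \left(-1\right) = 4$)
$H = -235$ ($H = -2 - 233 = -235$)
$Y{\left(p,o \right)} = -40 - 8 o p^{2}$ ($Y{\left(p,o \right)} = - 8 \left(p p o + 5\right) = - 8 \left(p^{2} o + 5\right) = - 8 \left(o p^{2} + 5\right) = - 8 \left(5 + o p^{2}\right) = -40 - 8 o p^{2}$)
$r{\left(C,F \right)} = C^{2} + F \left(-40 - 8 F C^{2}\right)$ ($r{\left(C,F \right)} = C C + \left(-40 - 8 F C^{2}\right) F = C^{2} + F \left(-40 - 8 F C^{2}\right)$)
$r{\left(4,D{\left(0,4 \right)} \right)} H = \left(4^{2} - 32 \left(5 + 4 \cdot 4^{2}\right)\right) \left(-235\right) = \left(16 - 32 \left(5 + 4 \cdot 16\right)\right) \left(-235\right) = \left(16 - 32 \left(5 + 64\right)\right) \left(-235\right) = \left(16 - 32 \cdot 69\right) \left(-235\right) = \left(16 - 2208\right) \left(-235\right) = \left(-2192\right) \left(-235\right) = 515120$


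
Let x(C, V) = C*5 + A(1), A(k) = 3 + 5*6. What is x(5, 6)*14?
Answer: 812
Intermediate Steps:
A(k) = 33 (A(k) = 3 + 30 = 33)
x(C, V) = 33 + 5*C (x(C, V) = C*5 + 33 = 5*C + 33 = 33 + 5*C)
x(5, 6)*14 = (33 + 5*5)*14 = (33 + 25)*14 = 58*14 = 812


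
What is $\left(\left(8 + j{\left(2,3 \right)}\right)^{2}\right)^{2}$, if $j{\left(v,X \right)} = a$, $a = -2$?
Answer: $1296$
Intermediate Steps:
$j{\left(v,X \right)} = -2$
$\left(\left(8 + j{\left(2,3 \right)}\right)^{2}\right)^{2} = \left(\left(8 - 2\right)^{2}\right)^{2} = \left(6^{2}\right)^{2} = 36^{2} = 1296$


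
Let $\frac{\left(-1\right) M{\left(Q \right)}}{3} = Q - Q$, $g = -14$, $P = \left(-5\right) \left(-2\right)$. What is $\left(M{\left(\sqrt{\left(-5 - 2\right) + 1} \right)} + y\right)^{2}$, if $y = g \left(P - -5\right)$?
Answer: $44100$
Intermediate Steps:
$P = 10$
$M{\left(Q \right)} = 0$ ($M{\left(Q \right)} = - 3 \left(Q - Q\right) = \left(-3\right) 0 = 0$)
$y = -210$ ($y = - 14 \left(10 - -5\right) = - 14 \left(10 + 5\right) = \left(-14\right) 15 = -210$)
$\left(M{\left(\sqrt{\left(-5 - 2\right) + 1} \right)} + y\right)^{2} = \left(0 - 210\right)^{2} = \left(-210\right)^{2} = 44100$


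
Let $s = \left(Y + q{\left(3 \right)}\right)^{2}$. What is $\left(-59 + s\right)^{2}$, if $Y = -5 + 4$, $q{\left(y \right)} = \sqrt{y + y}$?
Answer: $2728 + 208 \sqrt{6} \approx 3237.5$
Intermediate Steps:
$q{\left(y \right)} = \sqrt{2} \sqrt{y}$ ($q{\left(y \right)} = \sqrt{2 y} = \sqrt{2} \sqrt{y}$)
$Y = -1$
$s = \left(-1 + \sqrt{6}\right)^{2}$ ($s = \left(-1 + \sqrt{2} \sqrt{3}\right)^{2} = \left(-1 + \sqrt{6}\right)^{2} \approx 2.101$)
$\left(-59 + s\right)^{2} = \left(-59 + \left(1 - \sqrt{6}\right)^{2}\right)^{2}$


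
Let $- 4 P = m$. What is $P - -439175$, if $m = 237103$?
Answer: $\frac{1519597}{4} \approx 3.799 \cdot 10^{5}$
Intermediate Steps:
$P = - \frac{237103}{4}$ ($P = \left(- \frac{1}{4}\right) 237103 = - \frac{237103}{4} \approx -59276.0$)
$P - -439175 = - \frac{237103}{4} - -439175 = - \frac{237103}{4} + 439175 = \frac{1519597}{4}$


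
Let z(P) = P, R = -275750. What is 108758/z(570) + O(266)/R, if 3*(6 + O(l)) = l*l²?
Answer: 1320700684/7858875 ≈ 168.05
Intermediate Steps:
O(l) = -6 + l³/3 (O(l) = -6 + (l*l²)/3 = -6 + l³/3)
108758/z(570) + O(266)/R = 108758/570 + (-6 + (⅓)*266³)/(-275750) = 108758*(1/570) + (-6 + (⅓)*18821096)*(-1/275750) = 54379/285 + (-6 + 18821096/3)*(-1/275750) = 54379/285 + (18821078/3)*(-1/275750) = 54379/285 - 9410539/413625 = 1320700684/7858875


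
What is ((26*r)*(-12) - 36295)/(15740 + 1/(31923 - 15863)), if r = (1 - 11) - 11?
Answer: -477672580/252784401 ≈ -1.8896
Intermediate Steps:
r = -21 (r = -10 - 11 = -21)
((26*r)*(-12) - 36295)/(15740 + 1/(31923 - 15863)) = ((26*(-21))*(-12) - 36295)/(15740 + 1/(31923 - 15863)) = (-546*(-12) - 36295)/(15740 + 1/16060) = (6552 - 36295)/(15740 + 1/16060) = -29743/252784401/16060 = -29743*16060/252784401 = -477672580/252784401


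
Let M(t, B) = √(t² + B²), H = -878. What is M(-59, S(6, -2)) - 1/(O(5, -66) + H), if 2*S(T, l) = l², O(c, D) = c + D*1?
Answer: 1/939 + √3485 ≈ 59.035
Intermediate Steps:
O(c, D) = D + c (O(c, D) = c + D = D + c)
S(T, l) = l²/2
M(t, B) = √(B² + t²)
M(-59, S(6, -2)) - 1/(O(5, -66) + H) = √(((½)*(-2)²)² + (-59)²) - 1/((-66 + 5) - 878) = √(((½)*4)² + 3481) - 1/(-61 - 878) = √(2² + 3481) - 1/(-939) = √(4 + 3481) - 1*(-1/939) = √3485 + 1/939 = 1/939 + √3485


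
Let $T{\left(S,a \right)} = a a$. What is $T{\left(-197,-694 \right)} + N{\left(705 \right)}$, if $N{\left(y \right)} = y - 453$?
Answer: $481888$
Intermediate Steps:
$T{\left(S,a \right)} = a^{2}$
$N{\left(y \right)} = -453 + y$
$T{\left(-197,-694 \right)} + N{\left(705 \right)} = \left(-694\right)^{2} + \left(-453 + 705\right) = 481636 + 252 = 481888$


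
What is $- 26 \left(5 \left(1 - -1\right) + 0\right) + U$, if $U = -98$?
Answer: $-358$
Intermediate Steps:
$- 26 \left(5 \left(1 - -1\right) + 0\right) + U = - 26 \left(5 \left(1 - -1\right) + 0\right) - 98 = - 26 \left(5 \left(1 + 1\right) + 0\right) - 98 = - 26 \left(5 \cdot 2 + 0\right) - 98 = - 26 \left(10 + 0\right) - 98 = \left(-26\right) 10 - 98 = -260 - 98 = -358$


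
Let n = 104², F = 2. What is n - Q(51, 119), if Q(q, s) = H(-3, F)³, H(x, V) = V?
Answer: 10808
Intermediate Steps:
Q(q, s) = 8 (Q(q, s) = 2³ = 8)
n = 10816
n - Q(51, 119) = 10816 - 1*8 = 10816 - 8 = 10808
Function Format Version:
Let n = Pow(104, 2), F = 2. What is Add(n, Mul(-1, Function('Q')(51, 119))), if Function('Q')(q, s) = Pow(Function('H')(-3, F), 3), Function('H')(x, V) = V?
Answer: 10808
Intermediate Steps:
Function('Q')(q, s) = 8 (Function('Q')(q, s) = Pow(2, 3) = 8)
n = 10816
Add(n, Mul(-1, Function('Q')(51, 119))) = Add(10816, Mul(-1, 8)) = Add(10816, -8) = 10808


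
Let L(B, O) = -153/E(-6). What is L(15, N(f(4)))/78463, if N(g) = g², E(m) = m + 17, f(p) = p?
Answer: -153/863093 ≈ -0.00017727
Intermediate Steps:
E(m) = 17 + m
L(B, O) = -153/11 (L(B, O) = -153/(17 - 6) = -153/11)
L(15, N(f(4)))/78463 = -153/11/78463 = -153/11*1/78463 = -153/863093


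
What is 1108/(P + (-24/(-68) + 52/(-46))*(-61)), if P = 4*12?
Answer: 108307/9328 ≈ 11.611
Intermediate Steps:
P = 48
1108/(P + (-24/(-68) + 52/(-46))*(-61)) = 1108/(48 + (-24/(-68) + 52/(-46))*(-61)) = 1108/(48 + (-24*(-1/68) + 52*(-1/46))*(-61)) = 1108/(48 + (6/17 - 26/23)*(-61)) = 1108/(48 - 304/391*(-61)) = 1108/(48 + 18544/391) = 1108/(37312/391) = 1108*(391/37312) = 108307/9328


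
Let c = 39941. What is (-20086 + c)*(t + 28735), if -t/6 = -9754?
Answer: 1732527445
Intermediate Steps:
t = 58524 (t = -6*(-9754) = 58524)
(-20086 + c)*(t + 28735) = (-20086 + 39941)*(58524 + 28735) = 19855*87259 = 1732527445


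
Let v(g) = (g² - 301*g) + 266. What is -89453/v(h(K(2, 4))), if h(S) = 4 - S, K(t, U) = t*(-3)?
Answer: 89453/2644 ≈ 33.832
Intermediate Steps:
K(t, U) = -3*t
v(g) = 266 + g² - 301*g
-89453/v(h(K(2, 4))) = -89453/(266 + (4 - (-3)*2)² - 301*(4 - (-3)*2)) = -89453/(266 + (4 - 1*(-6))² - 301*(4 - 1*(-6))) = -89453/(266 + (4 + 6)² - 301*(4 + 6)) = -89453/(266 + 10² - 301*10) = -89453/(266 + 100 - 3010) = -89453/(-2644) = -89453*(-1/2644) = 89453/2644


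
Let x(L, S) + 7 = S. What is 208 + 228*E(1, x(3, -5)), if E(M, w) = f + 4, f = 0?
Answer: 1120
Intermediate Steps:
x(L, S) = -7 + S
E(M, w) = 4 (E(M, w) = 0 + 4 = 4)
208 + 228*E(1, x(3, -5)) = 208 + 228*4 = 208 + 912 = 1120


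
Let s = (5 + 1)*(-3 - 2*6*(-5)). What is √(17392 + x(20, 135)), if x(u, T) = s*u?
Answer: 2*√6058 ≈ 155.67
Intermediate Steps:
s = 342 (s = 6*(-3 - 12*(-5)) = 6*(-3 + 60) = 6*57 = 342)
x(u, T) = 342*u
√(17392 + x(20, 135)) = √(17392 + 342*20) = √(17392 + 6840) = √24232 = 2*√6058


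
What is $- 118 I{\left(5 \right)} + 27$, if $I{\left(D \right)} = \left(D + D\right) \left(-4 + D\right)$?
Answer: $-1153$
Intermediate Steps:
$I{\left(D \right)} = 2 D \left(-4 + D\right)$
$- 118 I{\left(5 \right)} + 27 = - 118 \cdot 2 \cdot 5 \left(-4 + 5\right) + 27 = - 118 \cdot 2 \cdot 5 \cdot 1 + 27 = \left(-118\right) 10 + 27 = -1180 + 27 = -1153$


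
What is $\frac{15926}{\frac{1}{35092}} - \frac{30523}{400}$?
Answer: $\frac{223550046277}{400} \approx 5.5887 \cdot 10^{8}$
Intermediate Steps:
$\frac{15926}{\frac{1}{35092}} - \frac{30523}{400} = 15926 \frac{1}{\frac{1}{35092}} - \frac{30523}{400} = 15926 \cdot 35092 - \frac{30523}{400} = 558875192 - \frac{30523}{400} = \frac{223550046277}{400}$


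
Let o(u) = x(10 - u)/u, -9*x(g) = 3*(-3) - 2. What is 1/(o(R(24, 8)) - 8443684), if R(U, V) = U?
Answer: -216/1823835733 ≈ -1.1843e-7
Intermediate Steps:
x(g) = 11/9 (x(g) = -(3*(-3) - 2)/9 = -(-9 - 2)/9 = -⅑*(-11) = 11/9)
o(u) = 11/(9*u)
1/(o(R(24, 8)) - 8443684) = 1/((11/9)/24 - 8443684) = 1/((11/9)*(1/24) - 8443684) = 1/(11/216 - 8443684) = 1/(-1823835733/216) = -216/1823835733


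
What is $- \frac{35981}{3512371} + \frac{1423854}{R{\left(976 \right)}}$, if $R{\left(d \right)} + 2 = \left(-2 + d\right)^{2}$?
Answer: $\frac{2483484629320}{1666047523027} \approx 1.4906$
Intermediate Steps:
$R{\left(d \right)} = -2 + \left(-2 + d\right)^{2}$
$- \frac{35981}{3512371} + \frac{1423854}{R{\left(976 \right)}} = - \frac{35981}{3512371} + \frac{1423854}{-2 + \left(-2 + 976\right)^{2}} = \left(-35981\right) \frac{1}{3512371} + \frac{1423854}{-2 + 974^{2}} = - \frac{35981}{3512371} + \frac{1423854}{-2 + 948676} = - \frac{35981}{3512371} + \frac{1423854}{948674} = - \frac{35981}{3512371} + 1423854 \cdot \frac{1}{948674} = - \frac{35981}{3512371} + \frac{711927}{474337} = \frac{2483484629320}{1666047523027}$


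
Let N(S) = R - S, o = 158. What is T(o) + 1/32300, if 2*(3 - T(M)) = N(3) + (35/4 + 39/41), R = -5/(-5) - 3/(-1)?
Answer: -6225743/2648600 ≈ -2.3506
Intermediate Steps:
R = 4 (R = -5*(-⅕) - 3*(-1) = 1 + 3 = 4)
N(S) = 4 - S
T(M) = -771/328 (T(M) = 3 - ((4 - 1*3) + (35/4 + 39/41))/2 = 3 - ((4 - 3) + (35*(¼) + 39*(1/41)))/2 = 3 - (1 + (35/4 + 39/41))/2 = 3 - (1 + 1591/164)/2 = 3 - ½*1755/164 = 3 - 1755/328 = -771/328)
T(o) + 1/32300 = -771/328 + 1/32300 = -6225743/2648600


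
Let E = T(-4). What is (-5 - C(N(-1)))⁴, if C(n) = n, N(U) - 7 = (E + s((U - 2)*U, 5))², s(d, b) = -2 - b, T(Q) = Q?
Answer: 312900721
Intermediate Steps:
E = -4
N(U) = 128 (N(U) = 7 + (-4 + (-2 - 1*5))² = 7 + (-4 + (-2 - 5))² = 7 + (-4 - 7)² = 7 + (-11)² = 7 + 121 = 128)
(-5 - C(N(-1)))⁴ = (-5 - 1*128)⁴ = (-5 - 128)⁴ = (-133)⁴ = 312900721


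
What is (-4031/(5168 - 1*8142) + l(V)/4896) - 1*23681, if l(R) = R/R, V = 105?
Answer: -172396146337/7280352 ≈ -23680.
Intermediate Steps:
l(R) = 1
(-4031/(5168 - 1*8142) + l(V)/4896) - 1*23681 = (-4031/(5168 - 1*8142) + 1/4896) - 1*23681 = (-4031/(5168 - 8142) + 1*(1/4896)) - 23681 = (-4031/(-2974) + 1/4896) - 23681 = (-4031*(-1/2974) + 1/4896) - 23681 = (4031/2974 + 1/4896) - 23681 = 9869375/7280352 - 23681 = -172396146337/7280352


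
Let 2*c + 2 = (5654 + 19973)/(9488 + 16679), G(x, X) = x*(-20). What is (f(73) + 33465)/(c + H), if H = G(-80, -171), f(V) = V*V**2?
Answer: 22110172988/83707693 ≈ 264.14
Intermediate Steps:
G(x, X) = -20*x
f(V) = V**3
c = -26707/52334 (c = -1 + ((5654 + 19973)/(9488 + 16679))/2 = -1 + (25627/26167)/2 = -1 + (25627*(1/26167))/2 = -1 + (1/2)*(25627/26167) = -1 + 25627/52334 = -26707/52334 ≈ -0.51032)
H = 1600 (H = -20*(-80) = 1600)
(f(73) + 33465)/(c + H) = (73**3 + 33465)/(-26707/52334 + 1600) = (389017 + 33465)/(83707693/52334) = 422482*(52334/83707693) = 22110172988/83707693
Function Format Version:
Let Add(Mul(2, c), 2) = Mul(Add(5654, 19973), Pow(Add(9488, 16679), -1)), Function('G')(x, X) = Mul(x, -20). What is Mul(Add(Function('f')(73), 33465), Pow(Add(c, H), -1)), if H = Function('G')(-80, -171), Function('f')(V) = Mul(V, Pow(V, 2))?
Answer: Rational(22110172988, 83707693) ≈ 264.14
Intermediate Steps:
Function('G')(x, X) = Mul(-20, x)
Function('f')(V) = Pow(V, 3)
c = Rational(-26707, 52334) (c = Add(-1, Mul(Rational(1, 2), Mul(Add(5654, 19973), Pow(Add(9488, 16679), -1)))) = Add(-1, Mul(Rational(1, 2), Mul(25627, Pow(26167, -1)))) = Add(-1, Mul(Rational(1, 2), Mul(25627, Rational(1, 26167)))) = Add(-1, Mul(Rational(1, 2), Rational(25627, 26167))) = Add(-1, Rational(25627, 52334)) = Rational(-26707, 52334) ≈ -0.51032)
H = 1600 (H = Mul(-20, -80) = 1600)
Mul(Add(Function('f')(73), 33465), Pow(Add(c, H), -1)) = Mul(Add(Pow(73, 3), 33465), Pow(Add(Rational(-26707, 52334), 1600), -1)) = Mul(Add(389017, 33465), Pow(Rational(83707693, 52334), -1)) = Mul(422482, Rational(52334, 83707693)) = Rational(22110172988, 83707693)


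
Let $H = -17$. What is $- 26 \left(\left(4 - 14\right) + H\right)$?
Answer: $702$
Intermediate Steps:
$- 26 \left(\left(4 - 14\right) + H\right) = - 26 \left(\left(4 - 14\right) - 17\right) = - 26 \left(-10 - 17\right) = \left(-26\right) \left(-27\right) = 702$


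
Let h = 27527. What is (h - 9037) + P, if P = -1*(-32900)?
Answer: 51390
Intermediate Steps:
P = 32900
(h - 9037) + P = (27527 - 9037) + 32900 = 18490 + 32900 = 51390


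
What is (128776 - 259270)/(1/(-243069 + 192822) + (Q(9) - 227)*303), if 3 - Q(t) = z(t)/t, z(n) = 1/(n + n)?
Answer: 13113864036/6820916731 ≈ 1.9226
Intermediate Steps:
z(n) = 1/(2*n)
Q(t) = 3 - 1/(2*t²) (Q(t) = 3 - 1/(2*t)/t = 3 - 1/(2*t²))
(128776 - 259270)/(1/(-243069 + 192822) + (Q(9) - 227)*303) = (128776 - 259270)/(1/(-243069 + 192822) + ((3 - ½/9²) - 227)*303) = -130494/(1/(-50247) + ((3 - ½*1/81) - 227)*303) = -130494/(-1/50247 + ((3 - 1/162) - 227)*303) = -130494/(-1/50247 + (485/162 - 227)*303) = -130494/(-1/50247 - 36289/162*303) = -130494/(-1/50247 - 3665189/54) = -130494/(-6820916731/100494) = -130494*(-100494/6820916731) = 13113864036/6820916731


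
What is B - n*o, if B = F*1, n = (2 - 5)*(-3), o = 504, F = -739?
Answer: -5275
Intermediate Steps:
n = 9 (n = -3*(-3) = 9)
B = -739 (B = -739*1 = -739)
B - n*o = -739 - 9*504 = -739 - 1*4536 = -739 - 4536 = -5275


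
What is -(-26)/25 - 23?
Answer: -549/25 ≈ -21.960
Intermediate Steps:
-(-26)/25 - 23 = -2*(-13/25) - 23 = 26/25 - 23 = -549/25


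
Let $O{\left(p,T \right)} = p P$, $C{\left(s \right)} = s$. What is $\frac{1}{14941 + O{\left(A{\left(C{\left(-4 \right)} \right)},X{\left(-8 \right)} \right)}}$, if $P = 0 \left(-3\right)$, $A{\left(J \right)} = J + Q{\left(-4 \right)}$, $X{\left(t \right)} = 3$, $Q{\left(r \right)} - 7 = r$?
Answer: $\frac{1}{14941} \approx 6.693 \cdot 10^{-5}$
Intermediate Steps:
$Q{\left(r \right)} = 7 + r$
$A{\left(J \right)} = 3 + J$ ($A{\left(J \right)} = J + \left(7 - 4\right) = J + 3 = 3 + J$)
$P = 0$
$O{\left(p,T \right)} = 0$ ($O{\left(p,T \right)} = p 0 = 0$)
$\frac{1}{14941 + O{\left(A{\left(C{\left(-4 \right)} \right)},X{\left(-8 \right)} \right)}} = \frac{1}{14941 + 0} = \frac{1}{14941}$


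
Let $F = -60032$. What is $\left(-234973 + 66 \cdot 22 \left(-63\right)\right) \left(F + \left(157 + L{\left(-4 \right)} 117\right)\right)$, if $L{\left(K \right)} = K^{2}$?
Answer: $18935021347$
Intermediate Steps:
$\left(-234973 + 66 \cdot 22 \left(-63\right)\right) \left(F + \left(157 + L{\left(-4 \right)} 117\right)\right) = \left(-234973 + 66 \cdot 22 \left(-63\right)\right) \left(-60032 + \left(157 + \left(-4\right)^{2} \cdot 117\right)\right) = \left(-234973 + 1452 \left(-63\right)\right) \left(-60032 + \left(157 + 16 \cdot 117\right)\right) = \left(-234973 - 91476\right) \left(-60032 + \left(157 + 1872\right)\right) = - 326449 \left(-60032 + 2029\right) = \left(-326449\right) \left(-58003\right) = 18935021347$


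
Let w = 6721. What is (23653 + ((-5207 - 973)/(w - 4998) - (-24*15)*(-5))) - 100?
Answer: 37474239/1723 ≈ 21749.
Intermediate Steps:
(23653 + ((-5207 - 973)/(w - 4998) - (-24*15)*(-5))) - 100 = (23653 + ((-5207 - 973)/(6721 - 4998) - (-24*15)*(-5))) - 100 = (23653 + (-6180/1723 - (-360)*(-5))) - 100 = (23653 + (-6180*1/1723 - 1*1800)) - 100 = (23653 + (-6180/1723 - 1800)) - 100 = (23653 - 3107580/1723) - 100 = 37646539/1723 - 100 = 37474239/1723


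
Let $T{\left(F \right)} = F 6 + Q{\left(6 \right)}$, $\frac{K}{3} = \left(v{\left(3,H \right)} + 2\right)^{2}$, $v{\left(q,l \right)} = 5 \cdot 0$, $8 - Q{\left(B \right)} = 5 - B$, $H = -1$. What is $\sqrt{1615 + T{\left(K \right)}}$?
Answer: $4 \sqrt{106} \approx 41.182$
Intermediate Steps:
$Q{\left(B \right)} = 3 + B$ ($Q{\left(B \right)} = 8 - \left(5 - B\right) = 8 + \left(-5 + B\right) = 3 + B$)
$v{\left(q,l \right)} = 0$
$K = 12$ ($K = 3 \left(0 + 2\right)^{2} = 3 \cdot 2^{2} = 3 \cdot 4 = 12$)
$T{\left(F \right)} = 9 + 6 F$ ($T{\left(F \right)} = F 6 + \left(3 + 6\right) = 6 F + 9 = 9 + 6 F$)
$\sqrt{1615 + T{\left(K \right)}} = \sqrt{1615 + \left(9 + 6 \cdot 12\right)} = \sqrt{1615 + \left(9 + 72\right)} = \sqrt{1615 + 81} = \sqrt{1696} = 4 \sqrt{106}$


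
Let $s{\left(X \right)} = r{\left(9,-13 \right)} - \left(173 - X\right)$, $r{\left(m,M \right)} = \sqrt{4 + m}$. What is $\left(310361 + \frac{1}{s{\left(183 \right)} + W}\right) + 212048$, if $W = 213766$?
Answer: $\frac{23874184374168443}{45700178163} - \frac{\sqrt{13}}{45700178163} \approx 5.2241 \cdot 10^{5}$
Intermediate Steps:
$s{\left(X \right)} = -173 + X + \sqrt{13}$ ($s{\left(X \right)} = \sqrt{4 + 9} - \left(173 - X\right) = \sqrt{13} + \left(-173 + X\right) = -173 + X + \sqrt{13}$)
$\left(310361 + \frac{1}{s{\left(183 \right)} + W}\right) + 212048 = \left(310361 + \frac{1}{\left(-173 + 183 + \sqrt{13}\right) + 213766}\right) + 212048 = \left(310361 + \frac{1}{\left(10 + \sqrt{13}\right) + 213766}\right) + 212048 = \left(310361 + \frac{1}{213776 + \sqrt{13}}\right) + 212048 = 522409 + \frac{1}{213776 + \sqrt{13}}$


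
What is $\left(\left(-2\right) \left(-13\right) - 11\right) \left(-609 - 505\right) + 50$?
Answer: $-16660$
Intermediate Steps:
$\left(\left(-2\right) \left(-13\right) - 11\right) \left(-609 - 505\right) + 50 = \left(26 - 11\right) \left(-609 - 505\right) + 50 = 15 \left(-1114\right) + 50 = -16710 + 50 = -16660$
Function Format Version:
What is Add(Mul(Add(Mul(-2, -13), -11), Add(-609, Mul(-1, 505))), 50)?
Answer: -16660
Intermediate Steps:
Add(Mul(Add(Mul(-2, -13), -11), Add(-609, Mul(-1, 505))), 50) = Add(Mul(Add(26, -11), Add(-609, -505)), 50) = Add(Mul(15, -1114), 50) = Add(-16710, 50) = -16660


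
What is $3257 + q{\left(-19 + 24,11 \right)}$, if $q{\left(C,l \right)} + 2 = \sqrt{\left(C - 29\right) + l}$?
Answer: $3255 + i \sqrt{13} \approx 3255.0 + 3.6056 i$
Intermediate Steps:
$q{\left(C,l \right)} = -2 + \sqrt{-29 + C + l}$ ($q{\left(C,l \right)} = -2 + \sqrt{\left(C - 29\right) + l} = -2 + \sqrt{\left(-29 + C\right) + l} = -2 + \sqrt{-29 + C + l}$)
$3257 + q{\left(-19 + 24,11 \right)} = 3257 - \left(2 - \sqrt{-29 + \left(-19 + 24\right) + 11}\right) = 3257 - \left(2 - \sqrt{-29 + 5 + 11}\right) = 3257 - \left(2 - \sqrt{-13}\right) = 3257 - \left(2 - i \sqrt{13}\right) = 3255 + i \sqrt{13}$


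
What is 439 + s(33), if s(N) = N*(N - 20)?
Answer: 868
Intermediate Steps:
s(N) = N*(-20 + N)
439 + s(33) = 439 + 33*(-20 + 33) = 439 + 33*13 = 439 + 429 = 868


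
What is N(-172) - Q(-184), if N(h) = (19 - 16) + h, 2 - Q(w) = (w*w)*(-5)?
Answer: -169451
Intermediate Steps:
Q(w) = 2 + 5*w**2 (Q(w) = 2 - w*w*(-5) = 2 - w**2*(-5) = 2 - (-5)*w**2 = 2 + 5*w**2)
N(h) = 3 + h
N(-172) - Q(-184) = (3 - 172) - (2 + 5*(-184)**2) = -169 - (2 + 5*33856) = -169 - (2 + 169280) = -169 - 1*169282 = -169 - 169282 = -169451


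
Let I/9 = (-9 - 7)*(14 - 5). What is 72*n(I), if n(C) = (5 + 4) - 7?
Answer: 144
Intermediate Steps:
I = -1296 (I = 9*((-9 - 7)*(14 - 5)) = 9*(-16*9) = 9*(-144) = -1296)
n(C) = 2 (n(C) = 9 - 7 = 2)
72*n(I) = 72*2 = 144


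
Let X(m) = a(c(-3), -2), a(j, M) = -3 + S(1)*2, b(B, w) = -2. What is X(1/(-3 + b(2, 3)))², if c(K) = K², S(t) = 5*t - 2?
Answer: 9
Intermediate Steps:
S(t) = -2 + 5*t
a(j, M) = 3 (a(j, M) = -3 + (-2 + 5*1)*2 = -3 + (-2 + 5)*2 = -3 + 3*2 = -3 + 6 = 3)
X(m) = 3
X(1/(-3 + b(2, 3)))² = 3² = 9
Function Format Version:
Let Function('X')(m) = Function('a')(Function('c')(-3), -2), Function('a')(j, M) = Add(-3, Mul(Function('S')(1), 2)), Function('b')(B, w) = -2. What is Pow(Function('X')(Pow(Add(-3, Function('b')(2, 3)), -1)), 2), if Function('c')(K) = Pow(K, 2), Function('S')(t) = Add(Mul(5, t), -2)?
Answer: 9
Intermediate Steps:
Function('S')(t) = Add(-2, Mul(5, t))
Function('a')(j, M) = 3 (Function('a')(j, M) = Add(-3, Mul(Add(-2, Mul(5, 1)), 2)) = Add(-3, Mul(Add(-2, 5), 2)) = Add(-3, Mul(3, 2)) = Add(-3, 6) = 3)
Function('X')(m) = 3
Pow(Function('X')(Pow(Add(-3, Function('b')(2, 3)), -1)), 2) = Pow(3, 2) = 9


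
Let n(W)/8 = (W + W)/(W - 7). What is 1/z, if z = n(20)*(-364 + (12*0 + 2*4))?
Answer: -13/113920 ≈ -0.00011412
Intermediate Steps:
n(W) = 16*W/(-7 + W) (n(W) = 8*((W + W)/(W - 7)) = 8*((2*W)/(-7 + W)) = 8*(2*W/(-7 + W)) = 16*W/(-7 + W))
z = -113920/13 (z = (16*20/(-7 + 20))*(-364 + (12*0 + 2*4)) = (16*20/13)*(-364 + (0 + 8)) = (16*20*(1/13))*(-364 + 8) = (320/13)*(-356) = -113920/13 ≈ -8763.1)
1/z = 1/(-113920/13) = -13/113920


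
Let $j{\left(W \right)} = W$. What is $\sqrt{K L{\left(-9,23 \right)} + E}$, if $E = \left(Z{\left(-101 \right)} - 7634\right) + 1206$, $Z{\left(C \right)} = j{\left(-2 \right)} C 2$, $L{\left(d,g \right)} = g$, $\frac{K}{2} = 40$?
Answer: $2 i \sqrt{1046} \approx 64.684 i$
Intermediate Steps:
$K = 80$ ($K = 2 \cdot 40 = 80$)
$Z{\left(C \right)} = - 4 C$ ($Z{\left(C \right)} = - 2 C 2 = - 4 C$)
$E = -6024$ ($E = \left(\left(-4\right) \left(-101\right) - 7634\right) + 1206 = \left(404 - 7634\right) + 1206 = -7230 + 1206 = -6024$)
$\sqrt{K L{\left(-9,23 \right)} + E} = \sqrt{80 \cdot 23 - 6024} = \sqrt{1840 - 6024} = \sqrt{-4184} = 2 i \sqrt{1046}$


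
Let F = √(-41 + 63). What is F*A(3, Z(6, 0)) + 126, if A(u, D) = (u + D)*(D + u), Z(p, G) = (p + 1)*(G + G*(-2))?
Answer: 126 + 9*√22 ≈ 168.21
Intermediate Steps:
Z(p, G) = -G*(1 + p) (Z(p, G) = (1 + p)*(G - 2*G) = (1 + p)*(-G) = -G*(1 + p))
A(u, D) = (D + u)² (A(u, D) = (D + u)*(D + u) = (D + u)²)
F = √22 ≈ 4.6904
F*A(3, Z(6, 0)) + 126 = √22*(-1*0*(1 + 6) + 3)² + 126 = √22*(-1*0*7 + 3)² + 126 = √22*(0 + 3)² + 126 = √22*3² + 126 = √22*9 + 126 = 9*√22 + 126 = 126 + 9*√22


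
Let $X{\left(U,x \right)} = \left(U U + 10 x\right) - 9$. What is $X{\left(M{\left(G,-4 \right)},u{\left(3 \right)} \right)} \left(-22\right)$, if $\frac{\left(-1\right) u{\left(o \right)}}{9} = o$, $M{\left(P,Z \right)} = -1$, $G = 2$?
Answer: $6116$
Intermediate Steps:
$u{\left(o \right)} = - 9 o$
$X{\left(U,x \right)} = -9 + U^{2} + 10 x$ ($X{\left(U,x \right)} = \left(U^{2} + 10 x\right) - 9 = -9 + U^{2} + 10 x$)
$X{\left(M{\left(G,-4 \right)},u{\left(3 \right)} \right)} \left(-22\right) = \left(-9 + \left(-1\right)^{2} + 10 \left(\left(-9\right) 3\right)\right) \left(-22\right) = \left(-9 + 1 + 10 \left(-27\right)\right) \left(-22\right) = \left(-9 + 1 - 270\right) \left(-22\right) = \left(-278\right) \left(-22\right) = 6116$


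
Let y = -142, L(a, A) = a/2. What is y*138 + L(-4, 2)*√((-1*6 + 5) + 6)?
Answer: -19596 - 2*√5 ≈ -19600.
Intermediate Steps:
L(a, A) = a/2 (L(a, A) = a*(½) = a/2)
y*138 + L(-4, 2)*√((-1*6 + 5) + 6) = -142*138 + ((½)*(-4))*√((-1*6 + 5) + 6) = -19596 - 2*√((-6 + 5) + 6) = -19596 - 2*√(-1 + 6) = -19596 - 2*√5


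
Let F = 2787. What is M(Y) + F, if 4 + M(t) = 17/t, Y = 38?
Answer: 105771/38 ≈ 2783.4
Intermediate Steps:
M(t) = -4 + 17/t
M(Y) + F = (-4 + 17/38) + 2787 = -135/38 + 2787 = 105771/38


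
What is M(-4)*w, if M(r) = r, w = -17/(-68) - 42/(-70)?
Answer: -17/5 ≈ -3.4000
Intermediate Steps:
w = 17/20 (w = -17*(-1/68) - 42*(-1/70) = 1/4 + 3/5 = 17/20 ≈ 0.85000)
M(-4)*w = -4*17/20 = -17/5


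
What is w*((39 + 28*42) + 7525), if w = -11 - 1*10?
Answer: -183540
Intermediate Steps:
w = -21 (w = -11 - 10 = -21)
w*((39 + 28*42) + 7525) = -21*((39 + 28*42) + 7525) = -21*((39 + 1176) + 7525) = -21*(1215 + 7525) = -21*8740 = -183540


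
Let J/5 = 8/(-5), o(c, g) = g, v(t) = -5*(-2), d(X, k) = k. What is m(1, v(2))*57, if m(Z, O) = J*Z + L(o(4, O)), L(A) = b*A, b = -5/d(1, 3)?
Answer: -1406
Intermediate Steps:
v(t) = 10
J = -8 (J = 5*(8/(-5)) = 5*(8*(-⅕)) = 5*(-8/5) = -8)
b = -5/3 ≈ -1.6667
L(A) = -5*A/3
m(Z, O) = -8*Z - 5*O/3
m(1, v(2))*57 = (-8*1 - 5/3*10)*57 = (-8 - 50/3)*57 = -74/3*57 = -1406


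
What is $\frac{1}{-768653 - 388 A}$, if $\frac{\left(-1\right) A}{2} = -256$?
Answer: $- \frac{1}{967309} \approx -1.0338 \cdot 10^{-6}$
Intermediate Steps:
$A = 512$ ($A = \left(-2\right) \left(-256\right) = 512$)
$\frac{1}{-768653 - 388 A} = \frac{1}{-768653 - 198656} = \frac{1}{-967309} = - \frac{1}{967309}$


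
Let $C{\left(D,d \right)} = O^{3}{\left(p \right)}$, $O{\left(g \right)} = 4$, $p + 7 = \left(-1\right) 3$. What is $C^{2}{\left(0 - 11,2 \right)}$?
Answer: $4096$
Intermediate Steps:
$p = -10$ ($p = -7 - 3 = -10$)
$C{\left(D,d \right)} = 64$ ($C{\left(D,d \right)} = 4^{3} = 64$)
$C^{2}{\left(0 - 11,2 \right)} = 64^{2} = 4096$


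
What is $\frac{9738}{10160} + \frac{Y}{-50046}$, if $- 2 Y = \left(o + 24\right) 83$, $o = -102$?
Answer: $\frac{37871669}{42372280} \approx 0.89378$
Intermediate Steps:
$Y = 3237$ ($Y = - \frac{\left(-102 + 24\right) 83}{2} = - \frac{\left(-78\right) 83}{2} = \left(- \frac{1}{2}\right) \left(-6474\right) = 3237$)
$\frac{9738}{10160} + \frac{Y}{-50046} = \frac{9738}{10160} + \frac{3237}{-50046} = 9738 \cdot \frac{1}{10160} + 3237 \left(- \frac{1}{50046}\right) = \frac{4869}{5080} - \frac{1079}{16682} = \frac{37871669}{42372280}$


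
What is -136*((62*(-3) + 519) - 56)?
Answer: -37672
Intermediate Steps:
-136*((62*(-3) + 519) - 56) = -136*((-186 + 519) - 56) = -136*(333 - 56) = -136*277 = -37672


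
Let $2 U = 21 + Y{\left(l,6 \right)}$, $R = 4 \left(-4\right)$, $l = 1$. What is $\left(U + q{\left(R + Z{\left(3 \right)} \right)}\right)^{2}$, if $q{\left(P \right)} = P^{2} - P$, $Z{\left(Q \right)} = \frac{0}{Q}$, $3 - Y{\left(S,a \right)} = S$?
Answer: $\frac{321489}{4} \approx 80372.0$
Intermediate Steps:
$Y{\left(S,a \right)} = 3 - S$
$Z{\left(Q \right)} = 0$
$R = -16$
$U = \frac{23}{2}$ ($U = \frac{21 + \left(3 - 1\right)}{2} = \frac{21 + 2}{2} = \frac{1}{2} \cdot 23 = \frac{23}{2} \approx 11.5$)
$\left(U + q{\left(R + Z{\left(3 \right)} \right)}\right)^{2} = \left(\frac{23}{2} + \left(-16 + 0\right) \left(-1 + \left(-16 + 0\right)\right)\right)^{2} = \left(\frac{23}{2} - 16 \left(-1 - 16\right)\right)^{2} = \left(\frac{23}{2} - -272\right)^{2} = \left(\frac{23}{2} + 272\right)^{2} = \left(\frac{567}{2}\right)^{2} = \frac{321489}{4}$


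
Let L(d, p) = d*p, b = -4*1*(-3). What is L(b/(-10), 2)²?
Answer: 144/25 ≈ 5.7600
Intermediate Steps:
b = 12 (b = -4*(-3) = 12)
L(b/(-10), 2)² = ((12/(-10))*2)² = ((12*(-⅒))*2)² = (-6/5*2)² = (-12/5)² = 144/25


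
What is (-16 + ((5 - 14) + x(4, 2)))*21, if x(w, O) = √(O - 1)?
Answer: -504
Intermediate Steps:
x(w, O) = √(-1 + O)
(-16 + ((5 - 14) + x(4, 2)))*21 = (-16 + ((5 - 14) + √(-1 + 2)))*21 = (-16 + (-9 + √1))*21 = (-16 + (-9 + 1))*21 = (-16 - 8)*21 = -24*21 = -504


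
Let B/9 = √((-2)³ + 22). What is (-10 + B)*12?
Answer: -120 + 108*√14 ≈ 284.10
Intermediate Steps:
B = 9*√14 (B = 9*√((-2)³ + 22) = 9*√(-8 + 22) = 9*√14 ≈ 33.675)
(-10 + B)*12 = (-10 + 9*√14)*12 = -120 + 108*√14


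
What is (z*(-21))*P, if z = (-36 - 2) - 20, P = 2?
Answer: 2436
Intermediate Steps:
z = -58 (z = -38 - 20 = -58)
(z*(-21))*P = -58*(-21)*2 = 1218*2 = 2436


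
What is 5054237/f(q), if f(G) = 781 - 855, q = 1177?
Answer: -136601/2 ≈ -68301.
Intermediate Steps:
f(G) = -74
5054237/f(q) = 5054237/(-74) = 5054237*(-1/74) = -136601/2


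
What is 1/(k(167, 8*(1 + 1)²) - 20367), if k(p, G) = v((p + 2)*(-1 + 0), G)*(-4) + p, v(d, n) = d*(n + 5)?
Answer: 1/4812 ≈ 0.00020781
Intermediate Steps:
v(d, n) = d*(5 + n)
k(p, G) = p - 4*(-2 - p)*(5 + G) (k(p, G) = (((p + 2)*(-1 + 0))*(5 + G))*(-4) + p = (((2 + p)*(-1))*(5 + G))*(-4) + p = ((-2 - p)*(5 + G))*(-4) + p = -4*(-2 - p)*(5 + G) + p = p - 4*(-2 - p)*(5 + G))
1/(k(167, 8*(1 + 1)²) - 20367) = 1/((167 + 4*(2 + 167)*(5 + 8*(1 + 1)²)) - 20367) = 1/((167 + 4*169*(5 + 8*2²)) - 20367) = 1/((167 + 4*169*(5 + 8*4)) - 20367) = 1/((167 + 4*169*(5 + 32)) - 20367) = 1/((167 + 4*169*37) - 20367) = 1/((167 + 25012) - 20367) = 1/(25179 - 20367) = 1/4812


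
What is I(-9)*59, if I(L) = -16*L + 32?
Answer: 10384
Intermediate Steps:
I(L) = 32 - 16*L
I(-9)*59 = (32 - 16*(-9))*59 = (32 + 144)*59 = 176*59 = 10384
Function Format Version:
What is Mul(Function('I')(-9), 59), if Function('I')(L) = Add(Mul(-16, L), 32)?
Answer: 10384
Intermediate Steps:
Function('I')(L) = Add(32, Mul(-16, L))
Mul(Function('I')(-9), 59) = Mul(Add(32, Mul(-16, -9)), 59) = Mul(Add(32, 144), 59) = Mul(176, 59) = 10384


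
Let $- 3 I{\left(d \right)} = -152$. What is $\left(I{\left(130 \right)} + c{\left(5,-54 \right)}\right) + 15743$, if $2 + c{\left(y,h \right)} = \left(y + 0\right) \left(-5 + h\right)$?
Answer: $\frac{46490}{3} \approx 15497.0$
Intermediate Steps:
$I{\left(d \right)} = \frac{152}{3}$ ($I{\left(d \right)} = \left(- \frac{1}{3}\right) \left(-152\right) = \frac{152}{3}$)
$c{\left(y,h \right)} = -2 + y \left(-5 + h\right)$ ($c{\left(y,h \right)} = -2 + \left(y + 0\right) \left(-5 + h\right) = -2 + y \left(-5 + h\right)$)
$\left(I{\left(130 \right)} + c{\left(5,-54 \right)}\right) + 15743 = \left(\frac{152}{3} - 297\right) + 15743 = - \frac{739}{3} + 15743 = \frac{46490}{3}$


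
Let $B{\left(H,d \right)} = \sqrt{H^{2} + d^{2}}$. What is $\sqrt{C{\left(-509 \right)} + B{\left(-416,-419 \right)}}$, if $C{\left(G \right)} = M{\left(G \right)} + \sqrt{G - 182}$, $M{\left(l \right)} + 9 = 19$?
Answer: $\sqrt{10 + \sqrt{348617} + i \sqrt{691}} \approx 24.51 + 0.53625 i$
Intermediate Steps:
$M{\left(l \right)} = 10$ ($M{\left(l \right)} = -9 + 19 = 10$)
$C{\left(G \right)} = 10 + \sqrt{-182 + G}$ ($C{\left(G \right)} = 10 + \sqrt{G - 182} = 10 + \sqrt{-182 + G}$)
$\sqrt{C{\left(-509 \right)} + B{\left(-416,-419 \right)}} = \sqrt{\left(10 + \sqrt{-182 - 509}\right) + \sqrt{\left(-416\right)^{2} + \left(-419\right)^{2}}} = \sqrt{\left(10 + \sqrt{-691}\right) + \sqrt{173056 + 175561}} = \sqrt{\left(10 + i \sqrt{691}\right) + \sqrt{348617}} = \sqrt{10 + \sqrt{348617} + i \sqrt{691}}$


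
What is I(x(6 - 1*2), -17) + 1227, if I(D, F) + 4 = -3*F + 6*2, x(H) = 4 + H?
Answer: 1286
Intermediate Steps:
I(D, F) = 8 - 3*F (I(D, F) = -4 + (-3*F + 6*2) = -4 + (-3*F + 12) = -4 + (12 - 3*F) = 8 - 3*F)
I(x(6 - 1*2), -17) + 1227 = (8 - 3*(-17)) + 1227 = (8 + 51) + 1227 = 59 + 1227 = 1286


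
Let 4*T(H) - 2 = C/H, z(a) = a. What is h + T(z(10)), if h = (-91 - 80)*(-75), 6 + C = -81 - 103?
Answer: 51283/4 ≈ 12821.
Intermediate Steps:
C = -190 (C = -6 + (-81 - 103) = -6 - 184 = -190)
T(H) = 1/2 - 95/(2*H) (T(H) = 1/2 + (-190/H)/4 = 1/2 - 95/(2*H))
h = 12825 (h = -171*(-75) = 12825)
h + T(z(10)) = 12825 + (1/2)*(-95 + 10)/10 = 12825 + (1/2)*(1/10)*(-85) = 12825 - 17/4 = 51283/4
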